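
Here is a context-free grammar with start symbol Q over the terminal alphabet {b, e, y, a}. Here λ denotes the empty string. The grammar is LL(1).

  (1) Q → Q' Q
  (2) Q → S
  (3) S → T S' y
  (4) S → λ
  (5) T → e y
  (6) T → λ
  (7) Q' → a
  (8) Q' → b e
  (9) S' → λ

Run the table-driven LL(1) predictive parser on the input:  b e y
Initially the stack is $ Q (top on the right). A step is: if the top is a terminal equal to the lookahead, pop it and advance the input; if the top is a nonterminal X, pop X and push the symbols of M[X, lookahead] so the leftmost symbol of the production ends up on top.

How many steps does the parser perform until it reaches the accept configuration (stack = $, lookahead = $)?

9

step 1: stack=$ Q  input=b e y $  — expand Q → Q' Q
step 2: stack=$ Q Q'  input=b e y $  — expand Q' → b e
step 3: stack=$ Q e b  input=b e y $  — match b
step 4: stack=$ Q e  input=e y $  — match e
step 5: stack=$ Q  input=y $  — expand Q → S
step 6: stack=$ S  input=y $  — expand S → T S' y
step 7: stack=$ y S' T  input=y $  — expand T → λ
step 8: stack=$ y S'  input=y $  — expand S' → λ
step 9: stack=$ y  input=y $  — match y
Accept reached after 9 steps.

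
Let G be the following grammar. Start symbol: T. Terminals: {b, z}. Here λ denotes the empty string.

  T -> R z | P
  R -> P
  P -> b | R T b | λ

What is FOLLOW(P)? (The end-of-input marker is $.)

FIRST(T) = {λ, b, z}  (via R z, P)
FIRST(R) = {λ, b, z}  (via P)
FIRST(P) = {λ, b, z}  (via R T b)
FOLLOW(T) includes $ since T is the start symbol.
FOLLOW(T): in P->R T b, T is followed by b with FIRST {b}. Thus FOLLOW(T) = {$, b}.
FOLLOW(R): in T->R z, R is followed by z with FIRST {z}; in P->R T b, R is followed by T b with FIRST {b, z}. Thus FOLLOW(R) = {b, z}.
FOLLOW(P): in T->P, the suffix after P is empty, so FOLLOW(P) ⊇ FOLLOW(T) = {$, b}; in R->P, the suffix after P is empty, so FOLLOW(P) ⊇ FOLLOW(R) = {b, z}. Thus FOLLOW(P) = {$, b, z}.

{$, b, z}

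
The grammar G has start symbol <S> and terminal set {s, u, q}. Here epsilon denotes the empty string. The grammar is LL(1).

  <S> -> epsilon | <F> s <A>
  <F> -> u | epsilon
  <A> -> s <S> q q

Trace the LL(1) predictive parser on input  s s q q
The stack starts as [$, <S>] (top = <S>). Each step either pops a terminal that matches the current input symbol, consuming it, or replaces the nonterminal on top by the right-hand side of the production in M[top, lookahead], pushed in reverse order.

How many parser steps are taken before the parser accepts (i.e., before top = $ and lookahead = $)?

8

step 1: stack=$ <S>  input=s s q q $  — expand <S> -> <F> s <A>
step 2: stack=$ <A> s <F>  input=s s q q $  — expand <F> -> epsilon
step 3: stack=$ <A> s  input=s s q q $  — match s
step 4: stack=$ <A>  input=s q q $  — expand <A> -> s <S> q q
step 5: stack=$ q q <S> s  input=s q q $  — match s
step 6: stack=$ q q <S>  input=q q $  — expand <S> -> epsilon
step 7: stack=$ q q  input=q q $  — match q
step 8: stack=$ q  input=q $  — match q
Accept reached after 8 steps.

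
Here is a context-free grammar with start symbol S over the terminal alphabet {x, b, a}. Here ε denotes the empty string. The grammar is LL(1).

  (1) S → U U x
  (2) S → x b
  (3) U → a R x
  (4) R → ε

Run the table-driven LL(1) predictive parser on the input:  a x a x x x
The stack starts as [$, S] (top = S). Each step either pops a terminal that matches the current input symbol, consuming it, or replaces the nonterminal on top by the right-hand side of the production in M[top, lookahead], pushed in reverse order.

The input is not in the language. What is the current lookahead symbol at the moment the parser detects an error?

x

      Stack        Input          Action
   1  $ S          a x a x x x $  expand S → U U x
   2  $ x U U      a x a x x x $  expand U → a R x
   3  $ x U x R a  a x a x x x $  match a
   4  $ x U x R    x a x x x $    expand R → ε
   5  $ x U x      x a x x x $    match x
   6  $ x U        a x x x $      expand U → a R x
   7  $ x x R a    a x x x $      match a
   8  $ x x R      x x x $        expand R → ε
   9  $ x x        x x x $        match x
  10  $ x          x x $          match x
  11  $            x $            error: stack empty but input remains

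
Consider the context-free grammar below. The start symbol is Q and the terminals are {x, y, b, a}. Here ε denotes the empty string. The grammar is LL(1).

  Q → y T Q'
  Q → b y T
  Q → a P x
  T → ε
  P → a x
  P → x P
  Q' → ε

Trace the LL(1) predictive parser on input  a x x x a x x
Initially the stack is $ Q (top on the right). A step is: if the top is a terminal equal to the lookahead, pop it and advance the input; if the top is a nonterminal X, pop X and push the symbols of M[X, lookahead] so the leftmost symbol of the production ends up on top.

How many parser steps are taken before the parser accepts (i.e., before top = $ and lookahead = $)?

step 1: stack=$ Q  input=a x x x a x x $  — expand Q → a P x
step 2: stack=$ x P a  input=a x x x a x x $  — match a
step 3: stack=$ x P  input=x x x a x x $  — expand P → x P
step 4: stack=$ x P x  input=x x x a x x $  — match x
step 5: stack=$ x P  input=x x a x x $  — expand P → x P
step 6: stack=$ x P x  input=x x a x x $  — match x
step 7: stack=$ x P  input=x a x x $  — expand P → x P
step 8: stack=$ x P x  input=x a x x $  — match x
step 9: stack=$ x P  input=a x x $  — expand P → a x
step 10: stack=$ x x a  input=a x x $  — match a
step 11: stack=$ x x  input=x x $  — match x
step 12: stack=$ x  input=x $  — match x
Accept reached after 12 steps.

12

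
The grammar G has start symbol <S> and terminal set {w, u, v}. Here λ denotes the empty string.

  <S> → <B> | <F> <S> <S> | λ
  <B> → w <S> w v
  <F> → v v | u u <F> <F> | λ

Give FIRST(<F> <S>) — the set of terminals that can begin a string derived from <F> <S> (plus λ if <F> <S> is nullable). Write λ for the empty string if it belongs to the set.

FIRST(<B>) = {w}
FIRST(<F>) = {λ, u, v}
FIRST(<S>) = {λ, u, v, w}  (via <B>, <F> <S> <S>)
FIRST(<F> <S>): take FIRST of each symbol in turn, carrying on past any symbol whose FIRST contains λ; result {λ, u, v, w}.

{λ, u, v, w}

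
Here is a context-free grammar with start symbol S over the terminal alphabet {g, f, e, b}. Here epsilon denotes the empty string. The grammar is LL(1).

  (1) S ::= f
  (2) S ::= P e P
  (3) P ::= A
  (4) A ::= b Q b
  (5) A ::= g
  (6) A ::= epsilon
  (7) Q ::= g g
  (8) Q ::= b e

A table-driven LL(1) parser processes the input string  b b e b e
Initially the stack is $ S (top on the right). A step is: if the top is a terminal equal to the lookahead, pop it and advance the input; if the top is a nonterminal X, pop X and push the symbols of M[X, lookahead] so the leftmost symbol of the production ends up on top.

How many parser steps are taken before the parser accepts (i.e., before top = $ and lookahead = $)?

11

      Stack        Input        Action
   1  $ S          b b e b e $  expand S ::= P e P
   2  $ P e P      b b e b e $  expand P ::= A
   3  $ P e A      b b e b e $  expand A ::= b Q b
   4  $ P e b Q b  b b e b e $  match b
   5  $ P e b Q    b e b e $    expand Q ::= b e
   6  $ P e b e b  b e b e $    match b
   7  $ P e b e    e b e $      match e
   8  $ P e b      b e $        match b
   9  $ P e        e $          match e
  10  $ P          $            expand P ::= A
  11  $ A          $            expand A ::= epsilon
Accept reached after 11 steps.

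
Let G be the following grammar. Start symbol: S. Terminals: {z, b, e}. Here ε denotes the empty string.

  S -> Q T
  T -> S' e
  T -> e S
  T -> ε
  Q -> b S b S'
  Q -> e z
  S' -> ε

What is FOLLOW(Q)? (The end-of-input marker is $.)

FIRST(Q): from Q->b S b S' we get {b}; from Q->e z we get {e}. So FIRST(Q) = {b, e}.
FIRST(S'): from S'->ε we get {ε}. So FIRST(S') = {ε}.
FIRST(S): from S->Q T we get {b, e}. So FIRST(S) = {b, e}.
FIRST(T): from T->S' e we get {e}; from T->e S we get {e}; from T->ε we get {ε}. So FIRST(T) = {ε, e}.
FOLLOW(S) includes $ since S is the start symbol.
FOLLOW(S): in T->e S, the suffix after S is empty, so FOLLOW(S) ⊇ FOLLOW(T) = {$, b}; in Q->b S b S', S is followed by b S' with FIRST {b}. Thus FOLLOW(S) = {$, b}.
FOLLOW(T): in S->Q T, the suffix after T is empty, so FOLLOW(T) ⊇ FOLLOW(S) = {$, b}. Thus FOLLOW(T) = {$, b}.
FOLLOW(Q): in S->Q T, Q is followed by T with FIRST {ε, e}; in S->Q T, the suffix after Q is nullable, so FOLLOW(Q) ⊇ FOLLOW(S) = {$, b}. Thus FOLLOW(Q) = {$, b, e}.
FOLLOW(S'): in T->S' e, S' is followed by e with FIRST {e}; in Q->b S b S', the suffix after S' is empty, so FOLLOW(S') ⊇ FOLLOW(Q) = {$, b, e}. Thus FOLLOW(S') = {$, b, e}.

{$, b, e}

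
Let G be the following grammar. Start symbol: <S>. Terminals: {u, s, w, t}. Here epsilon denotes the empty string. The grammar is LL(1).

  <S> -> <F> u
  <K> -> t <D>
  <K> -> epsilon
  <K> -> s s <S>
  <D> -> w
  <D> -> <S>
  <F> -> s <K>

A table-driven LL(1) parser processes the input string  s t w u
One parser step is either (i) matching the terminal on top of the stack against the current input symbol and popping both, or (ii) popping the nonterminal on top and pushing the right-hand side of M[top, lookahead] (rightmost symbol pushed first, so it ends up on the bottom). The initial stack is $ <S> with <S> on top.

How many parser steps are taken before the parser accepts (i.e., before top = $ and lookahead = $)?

8

     Stack      Input      Action
  1  $ <S>      s t w u $  expand <S> -> <F> u
  2  $ u <F>    s t w u $  expand <F> -> s <K>
  3  $ u <K> s  s t w u $  match s
  4  $ u <K>    t w u $    expand <K> -> t <D>
  5  $ u <D> t  t w u $    match t
  6  $ u <D>    w u $      expand <D> -> w
  7  $ u w      w u $      match w
  8  $ u        u $        match u
Accept reached after 8 steps.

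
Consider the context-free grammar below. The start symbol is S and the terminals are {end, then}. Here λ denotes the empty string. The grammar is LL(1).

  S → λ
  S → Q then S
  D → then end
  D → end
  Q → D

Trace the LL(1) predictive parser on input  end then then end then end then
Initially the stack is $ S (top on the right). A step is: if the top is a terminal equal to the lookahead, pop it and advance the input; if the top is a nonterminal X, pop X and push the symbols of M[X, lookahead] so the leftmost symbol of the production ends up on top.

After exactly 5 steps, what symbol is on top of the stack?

S

step 1: stack=$ S  input=end then then end then end then $  — expand S → Q then S
step 2: stack=$ S then Q  input=end then then end then end then $  — expand Q → D
step 3: stack=$ S then D  input=end then then end then end then $  — expand D → end
step 4: stack=$ S then end  input=end then then end then end then $  — match end
step 5: stack=$ S then  input=then then end then end then $  — match then
Stack after step 5: $ S (top = S).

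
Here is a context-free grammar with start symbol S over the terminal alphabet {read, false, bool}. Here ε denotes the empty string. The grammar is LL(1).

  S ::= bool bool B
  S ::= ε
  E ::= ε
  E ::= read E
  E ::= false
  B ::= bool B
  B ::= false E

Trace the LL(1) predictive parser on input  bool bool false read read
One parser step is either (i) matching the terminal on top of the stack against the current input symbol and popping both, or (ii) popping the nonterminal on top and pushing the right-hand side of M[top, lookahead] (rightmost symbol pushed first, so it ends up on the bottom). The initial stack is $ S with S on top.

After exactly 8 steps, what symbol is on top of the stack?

read

     Stack          Input                        Action
  1  $ S            bool bool false read read $  expand S ::= bool bool B
  2  $ B bool bool  bool bool false read read $  match bool
  3  $ B bool       bool false read read $       match bool
  4  $ B            false read read $            expand B ::= false E
  5  $ E false      false read read $            match false
  6  $ E            read read $                  expand E ::= read E
  7  $ E read       read read $                  match read
  8  $ E            read $                       expand E ::= read E
Stack after step 8: $ E read (top = read).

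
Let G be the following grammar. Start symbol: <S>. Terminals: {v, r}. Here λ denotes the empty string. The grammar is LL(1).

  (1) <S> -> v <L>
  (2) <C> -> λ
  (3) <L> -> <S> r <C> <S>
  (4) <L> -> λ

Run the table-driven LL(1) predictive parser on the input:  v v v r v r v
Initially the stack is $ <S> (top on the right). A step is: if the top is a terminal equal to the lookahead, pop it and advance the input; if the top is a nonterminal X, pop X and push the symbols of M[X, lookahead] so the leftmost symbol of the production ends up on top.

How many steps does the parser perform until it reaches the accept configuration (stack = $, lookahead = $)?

step 1: stack=$ <S>  input=v v v r v r v $  — expand <S> -> v <L>
step 2: stack=$ <L> v  input=v v v r v r v $  — match v
step 3: stack=$ <L>  input=v v r v r v $  — expand <L> -> <S> r <C> <S>
step 4: stack=$ <S> <C> r <S>  input=v v r v r v $  — expand <S> -> v <L>
step 5: stack=$ <S> <C> r <L> v  input=v v r v r v $  — match v
step 6: stack=$ <S> <C> r <L>  input=v r v r v $  — expand <L> -> <S> r <C> <S>
step 7: stack=$ <S> <C> r <S> <C> r <S>  input=v r v r v $  — expand <S> -> v <L>
step 8: stack=$ <S> <C> r <S> <C> r <L> v  input=v r v r v $  — match v
step 9: stack=$ <S> <C> r <S> <C> r <L>  input=r v r v $  — expand <L> -> λ
step 10: stack=$ <S> <C> r <S> <C> r  input=r v r v $  — match r
step 11: stack=$ <S> <C> r <S> <C>  input=v r v $  — expand <C> -> λ
step 12: stack=$ <S> <C> r <S>  input=v r v $  — expand <S> -> v <L>
step 13: stack=$ <S> <C> r <L> v  input=v r v $  — match v
step 14: stack=$ <S> <C> r <L>  input=r v $  — expand <L> -> λ
step 15: stack=$ <S> <C> r  input=r v $  — match r
step 16: stack=$ <S> <C>  input=v $  — expand <C> -> λ
step 17: stack=$ <S>  input=v $  — expand <S> -> v <L>
step 18: stack=$ <L> v  input=v $  — match v
step 19: stack=$ <L>  input=$  — expand <L> -> λ
Accept reached after 19 steps.

19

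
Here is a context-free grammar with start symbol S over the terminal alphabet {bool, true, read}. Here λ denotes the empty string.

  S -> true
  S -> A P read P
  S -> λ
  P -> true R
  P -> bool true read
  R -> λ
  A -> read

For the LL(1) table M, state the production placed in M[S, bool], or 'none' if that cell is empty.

FIRST(P): from P->true R we get {true}; from P->bool true read we get {bool}. So FIRST(P) = {bool, true}.
FIRST(R): from R->λ we get {λ}. So FIRST(R) = {λ}.
FIRST(A): from A->read we get {read}. So FIRST(A) = {read}.
FIRST(S): from S->true we get {true}; from S->A P read P we get {read}; from S->λ we get {λ}. So FIRST(S) = {λ, read, true}.
FOLLOW(S) includes $ since S is the start symbol.
FOLLOW(S): S appears on no right-hand side. Thus FOLLOW(S) = {$}.
For S -> true: FIRST(true) = {true}, so it goes in M[S, t] for t ∈ {true}.
For S -> A P read P: FIRST(A P read P) = {read}, so it goes in M[S, t] for t ∈ {read}.
For S -> λ: FIRST(λ) = {λ}, so it goes in M[S, t] for t ∈ {}; since λ ∈ FIRST, also for every t ∈ FOLLOW(S) = {$}.
None of these place a production in M[S, bool].

none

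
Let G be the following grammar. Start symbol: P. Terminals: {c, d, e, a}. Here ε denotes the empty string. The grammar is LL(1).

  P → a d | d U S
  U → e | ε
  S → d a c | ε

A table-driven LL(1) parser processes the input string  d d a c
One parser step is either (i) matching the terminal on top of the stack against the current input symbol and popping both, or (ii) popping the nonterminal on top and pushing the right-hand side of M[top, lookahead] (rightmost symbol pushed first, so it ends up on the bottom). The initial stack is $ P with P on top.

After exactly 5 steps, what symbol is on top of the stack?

     Stack    Input      Action
  1  $ P      d d a c $  expand P → d U S
  2  $ S U d  d d a c $  match d
  3  $ S U    d a c $    expand U → ε
  4  $ S      d a c $    expand S → d a c
  5  $ c a d  d a c $    match d
Stack after step 5: $ c a (top = a).

a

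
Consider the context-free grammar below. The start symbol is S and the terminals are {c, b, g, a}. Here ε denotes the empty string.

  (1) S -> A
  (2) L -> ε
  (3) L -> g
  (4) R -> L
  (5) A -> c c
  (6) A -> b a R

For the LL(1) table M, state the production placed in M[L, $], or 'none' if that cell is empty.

FIRST(L) = {ε, g}
FIRST(A) = {b, c}
FIRST(S) = {b, c}  (via A)
FIRST(R) = {ε, g}  (via L)
FOLLOW(S) includes $ since S is the start symbol.
FOLLOW(R): in A->b a R, the suffix after R is empty, so FOLLOW(R) ⊇ FOLLOW(A) = {$}. Thus FOLLOW(R) = {$}.
FOLLOW(L): in R->L, the suffix after L is empty, so FOLLOW(L) ⊇ FOLLOW(R) = {$}. Thus FOLLOW(L) = {$}.
For L -> ε: FIRST(ε) = {ε}, so it goes in M[L, t] for t ∈ {}; since ε ∈ FIRST, also for every t ∈ FOLLOW(L) = {$}.
For L -> g: FIRST(g) = {g}, so it goes in M[L, t] for t ∈ {g}.

L -> ε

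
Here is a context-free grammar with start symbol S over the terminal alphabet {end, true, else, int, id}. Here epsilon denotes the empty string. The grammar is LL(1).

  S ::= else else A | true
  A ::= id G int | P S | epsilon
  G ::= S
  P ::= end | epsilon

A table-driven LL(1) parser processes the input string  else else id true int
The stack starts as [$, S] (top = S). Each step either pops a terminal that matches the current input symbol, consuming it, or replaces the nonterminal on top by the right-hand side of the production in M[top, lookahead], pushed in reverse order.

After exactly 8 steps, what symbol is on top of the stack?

step 1: stack=$ S  input=else else id true int $  — expand S ::= else else A
step 2: stack=$ A else else  input=else else id true int $  — match else
step 3: stack=$ A else  input=else id true int $  — match else
step 4: stack=$ A  input=id true int $  — expand A ::= id G int
step 5: stack=$ int G id  input=id true int $  — match id
step 6: stack=$ int G  input=true int $  — expand G ::= S
step 7: stack=$ int S  input=true int $  — expand S ::= true
step 8: stack=$ int true  input=true int $  — match true
Stack after step 8: $ int (top = int).

int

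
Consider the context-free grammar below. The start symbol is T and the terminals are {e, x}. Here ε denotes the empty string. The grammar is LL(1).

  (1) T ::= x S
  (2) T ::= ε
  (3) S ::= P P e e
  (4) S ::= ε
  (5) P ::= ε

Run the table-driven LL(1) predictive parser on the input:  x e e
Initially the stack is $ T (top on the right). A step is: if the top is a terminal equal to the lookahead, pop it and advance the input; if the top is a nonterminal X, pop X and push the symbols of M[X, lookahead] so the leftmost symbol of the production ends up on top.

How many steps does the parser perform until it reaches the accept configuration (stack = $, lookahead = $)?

7

     Stack      Input    Action
  1  $ T        x e e $  expand T ::= x S
  2  $ S x      x e e $  match x
  3  $ S        e e $    expand S ::= P P e e
  4  $ e e P P  e e $    expand P ::= ε
  5  $ e e P    e e $    expand P ::= ε
  6  $ e e      e e $    match e
  7  $ e        e $      match e
Accept reached after 7 steps.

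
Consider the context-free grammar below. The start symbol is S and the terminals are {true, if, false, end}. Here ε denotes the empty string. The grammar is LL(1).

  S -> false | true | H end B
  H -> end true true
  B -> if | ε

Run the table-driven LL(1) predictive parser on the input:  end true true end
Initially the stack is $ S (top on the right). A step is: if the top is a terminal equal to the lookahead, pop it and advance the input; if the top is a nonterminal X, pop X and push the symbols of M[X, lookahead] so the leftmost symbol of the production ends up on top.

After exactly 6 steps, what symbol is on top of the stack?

     Stack                  Input                Action
  1  $ S                    end true true end $  expand S -> H end B
  2  $ B end H              end true true end $  expand H -> end true true
  3  $ B end true true end  end true true end $  match end
  4  $ B end true true      true true end $      match true
  5  $ B end true           true end $           match true
  6  $ B end                end $                match end
Stack after step 6: $ B (top = B).

B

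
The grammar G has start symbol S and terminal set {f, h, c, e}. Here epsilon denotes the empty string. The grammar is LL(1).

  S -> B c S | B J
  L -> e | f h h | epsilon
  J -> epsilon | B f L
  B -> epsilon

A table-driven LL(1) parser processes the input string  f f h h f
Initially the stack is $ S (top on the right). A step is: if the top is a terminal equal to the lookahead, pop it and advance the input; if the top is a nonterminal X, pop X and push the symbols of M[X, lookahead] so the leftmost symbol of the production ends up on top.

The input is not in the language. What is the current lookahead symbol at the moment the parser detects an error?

f

step 1: stack=$ S  input=f f h h f $  — expand S -> B J
step 2: stack=$ J B  input=f f h h f $  — expand B -> epsilon
step 3: stack=$ J  input=f f h h f $  — expand J -> B f L
step 4: stack=$ L f B  input=f f h h f $  — expand B -> epsilon
step 5: stack=$ L f  input=f f h h f $  — match f
step 6: stack=$ L  input=f h h f $  — expand L -> f h h
step 7: stack=$ h h f  input=f h h f $  — match f
step 8: stack=$ h h  input=h h f $  — match h
step 9: stack=$ h  input=h f $  — match h
step 10: stack=$  input=f $  — error: stack empty but input remains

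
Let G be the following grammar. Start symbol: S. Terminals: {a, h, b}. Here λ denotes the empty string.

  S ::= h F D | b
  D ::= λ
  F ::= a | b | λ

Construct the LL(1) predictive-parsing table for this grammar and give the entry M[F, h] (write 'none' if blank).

none

FIRST(S): from S::=h F D we get {h}; from S::=b we get {b}. So FIRST(S) = {b, h}.
FIRST(D): from D::=λ we get {λ}. So FIRST(D) = {λ}.
FIRST(F): from F::=a we get {a}; from F::=b we get {b}; from F::=λ we get {λ}. So FIRST(F) = {λ, a, b}.
FOLLOW(S) includes $ since S is the start symbol.
FOLLOW(S): S appears on no right-hand side. Thus FOLLOW(S) = {$}.
FOLLOW(F): in S::=h F D, F is followed by D with FIRST {λ}; in S::=h F D, the suffix after F is nullable, so FOLLOW(F) ⊇ FOLLOW(S) = {$}. Thus FOLLOW(F) = {$}.
For F ::= a: FIRST(a) = {a}, so it goes in M[F, t] for t ∈ {a}.
For F ::= b: FIRST(b) = {b}, so it goes in M[F, t] for t ∈ {b}.
For F ::= λ: FIRST(λ) = {λ}, so it goes in M[F, t] for t ∈ {}; since λ ∈ FIRST, also for every t ∈ FOLLOW(F) = {$}.
None of these place a production in M[F, h].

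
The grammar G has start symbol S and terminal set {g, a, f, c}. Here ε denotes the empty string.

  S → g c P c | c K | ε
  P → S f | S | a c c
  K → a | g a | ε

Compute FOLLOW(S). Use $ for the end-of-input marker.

FIRST(S) = {ε, c, g}
FIRST(K) = {ε, a, g}
FIRST(P) = {ε, a, c, f, g}  (via S f, S)
FOLLOW(S) includes $ since S is the start symbol.
FOLLOW(P): in S→g c P c, P is followed by c with FIRST {c}. Thus FOLLOW(P) = {c}.
FOLLOW(S): in P→S f, S is followed by f with FIRST {f}; in P→S, the suffix after S is empty, so FOLLOW(S) ⊇ FOLLOW(P) = {c}. Thus FOLLOW(S) = {$, c, f}.
FOLLOW(K): in S→c K, the suffix after K is empty, so FOLLOW(K) ⊇ FOLLOW(S) = {$, c, f}. Thus FOLLOW(K) = {$, c, f}.

{$, c, f}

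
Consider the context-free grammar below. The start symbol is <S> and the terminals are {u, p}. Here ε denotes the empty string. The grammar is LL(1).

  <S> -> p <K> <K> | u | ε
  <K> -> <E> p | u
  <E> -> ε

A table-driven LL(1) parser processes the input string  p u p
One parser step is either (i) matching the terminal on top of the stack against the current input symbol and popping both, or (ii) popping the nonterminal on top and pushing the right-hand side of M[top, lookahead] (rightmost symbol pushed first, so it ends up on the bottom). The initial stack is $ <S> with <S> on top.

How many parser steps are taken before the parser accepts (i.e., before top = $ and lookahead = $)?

step 1: stack=$ <S>  input=p u p $  — expand <S> -> p <K> <K>
step 2: stack=$ <K> <K> p  input=p u p $  — match p
step 3: stack=$ <K> <K>  input=u p $  — expand <K> -> u
step 4: stack=$ <K> u  input=u p $  — match u
step 5: stack=$ <K>  input=p $  — expand <K> -> <E> p
step 6: stack=$ p <E>  input=p $  — expand <E> -> ε
step 7: stack=$ p  input=p $  — match p
Accept reached after 7 steps.

7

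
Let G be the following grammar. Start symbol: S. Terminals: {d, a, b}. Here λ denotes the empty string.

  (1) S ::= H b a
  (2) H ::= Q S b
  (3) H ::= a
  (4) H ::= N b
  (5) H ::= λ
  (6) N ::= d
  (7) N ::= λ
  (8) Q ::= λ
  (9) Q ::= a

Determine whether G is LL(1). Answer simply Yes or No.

FIRST(S) = {a, b, d}
FIRST(H) = {λ, a, b, d}
FIRST(N) = {λ, d}
FIRST(Q) = {λ, a}
FOLLOW(S) = {$, b}
FOLLOW(H) = {b}
FOLLOW(N) = {b}
FOLLOW(Q) = {a, b, d}
Cell M[H, a] receives both H ::= Q S b and H ::= a — the grammar is not LL(1).

No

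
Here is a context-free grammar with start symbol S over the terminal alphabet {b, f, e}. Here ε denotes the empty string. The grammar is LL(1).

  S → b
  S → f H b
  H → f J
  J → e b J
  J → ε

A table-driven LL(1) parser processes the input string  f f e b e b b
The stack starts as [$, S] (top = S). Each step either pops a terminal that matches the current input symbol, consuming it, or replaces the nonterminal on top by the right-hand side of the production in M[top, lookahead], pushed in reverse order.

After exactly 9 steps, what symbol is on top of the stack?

b

step 1: stack=$ S  input=f f e b e b b $  — expand S → f H b
step 2: stack=$ b H f  input=f f e b e b b $  — match f
step 3: stack=$ b H  input=f e b e b b $  — expand H → f J
step 4: stack=$ b J f  input=f e b e b b $  — match f
step 5: stack=$ b J  input=e b e b b $  — expand J → e b J
step 6: stack=$ b J b e  input=e b e b b $  — match e
step 7: stack=$ b J b  input=b e b b $  — match b
step 8: stack=$ b J  input=e b b $  — expand J → e b J
step 9: stack=$ b J b e  input=e b b $  — match e
Stack after step 9: $ b J b (top = b).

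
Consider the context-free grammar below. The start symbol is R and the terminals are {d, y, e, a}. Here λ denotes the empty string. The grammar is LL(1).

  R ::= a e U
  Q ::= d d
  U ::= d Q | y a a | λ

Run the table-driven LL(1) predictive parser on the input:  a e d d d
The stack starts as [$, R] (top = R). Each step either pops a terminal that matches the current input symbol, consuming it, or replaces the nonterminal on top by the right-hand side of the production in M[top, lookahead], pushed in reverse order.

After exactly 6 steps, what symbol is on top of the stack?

d

     Stack    Input        Action
  1  $ R      a e d d d $  expand R ::= a e U
  2  $ U e a  a e d d d $  match a
  3  $ U e    e d d d $    match e
  4  $ U      d d d $      expand U ::= d Q
  5  $ Q d    d d d $      match d
  6  $ Q      d d $        expand Q ::= d d
Stack after step 6: $ d d (top = d).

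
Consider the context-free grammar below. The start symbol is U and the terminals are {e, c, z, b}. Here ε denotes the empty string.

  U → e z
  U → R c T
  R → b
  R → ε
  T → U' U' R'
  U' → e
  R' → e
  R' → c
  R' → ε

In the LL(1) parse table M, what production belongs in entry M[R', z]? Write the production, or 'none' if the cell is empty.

FIRST(R) = {ε, b}
FIRST(U') = {e}
FIRST(R') = {ε, c, e}
FIRST(U) = {b, c, e}  (via R c T)
FIRST(T) = {e}  (via U' U' R')
FOLLOW(U) includes $ since U is the start symbol.
FOLLOW(T): in U→R c T, the suffix after T is empty, so FOLLOW(T) ⊇ FOLLOW(U) = {$}. Thus FOLLOW(T) = {$}.
FOLLOW(R'): in T→U' U' R', the suffix after R' is empty, so FOLLOW(R') ⊇ FOLLOW(T) = {$}. Thus FOLLOW(R') = {$}.
For R' → e: FIRST(e) = {e}, so it goes in M[R', t] for t ∈ {e}.
For R' → c: FIRST(c) = {c}, so it goes in M[R', t] for t ∈ {c}.
For R' → ε: FIRST(ε) = {ε}, so it goes in M[R', t] for t ∈ {}; since ε ∈ FIRST, also for every t ∈ FOLLOW(R') = {$}.
None of these place a production in M[R', z].

none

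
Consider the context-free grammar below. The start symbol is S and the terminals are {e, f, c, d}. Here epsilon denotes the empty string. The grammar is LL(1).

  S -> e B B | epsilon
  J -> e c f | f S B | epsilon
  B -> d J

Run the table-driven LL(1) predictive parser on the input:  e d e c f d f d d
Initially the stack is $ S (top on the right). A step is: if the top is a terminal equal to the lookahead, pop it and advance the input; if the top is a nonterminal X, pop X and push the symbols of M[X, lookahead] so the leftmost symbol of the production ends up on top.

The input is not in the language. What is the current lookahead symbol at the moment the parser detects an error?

d

step 1: stack=$ S  input=e d e c f d f d d $  — expand S -> e B B
step 2: stack=$ B B e  input=e d e c f d f d d $  — match e
step 3: stack=$ B B  input=d e c f d f d d $  — expand B -> d J
step 4: stack=$ B J d  input=d e c f d f d d $  — match d
step 5: stack=$ B J  input=e c f d f d d $  — expand J -> e c f
step 6: stack=$ B f c e  input=e c f d f d d $  — match e
step 7: stack=$ B f c  input=c f d f d d $  — match c
step 8: stack=$ B f  input=f d f d d $  — match f
step 9: stack=$ B  input=d f d d $  — expand B -> d J
step 10: stack=$ J d  input=d f d d $  — match d
step 11: stack=$ J  input=f d d $  — expand J -> f S B
step 12: stack=$ B S f  input=f d d $  — match f
step 13: stack=$ B S  input=d d $  — expand S -> epsilon
step 14: stack=$ B  input=d d $  — expand B -> d J
step 15: stack=$ J d  input=d d $  — match d
step 16: stack=$ J  input=d $  — expand J -> epsilon
step 17: stack=$  input=d $  — error: stack empty but input remains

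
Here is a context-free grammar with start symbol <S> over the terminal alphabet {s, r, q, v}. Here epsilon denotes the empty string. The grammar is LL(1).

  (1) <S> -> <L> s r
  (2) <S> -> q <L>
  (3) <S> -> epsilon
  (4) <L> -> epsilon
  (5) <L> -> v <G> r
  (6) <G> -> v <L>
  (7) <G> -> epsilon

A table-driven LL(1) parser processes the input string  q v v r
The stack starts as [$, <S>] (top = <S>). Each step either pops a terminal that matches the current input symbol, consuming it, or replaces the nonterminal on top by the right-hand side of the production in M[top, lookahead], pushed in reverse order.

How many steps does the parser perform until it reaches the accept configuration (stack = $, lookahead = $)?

     Stack      Input      Action
  1  $ <S>      q v v r $  expand <S> -> q <L>
  2  $ <L> q    q v v r $  match q
  3  $ <L>      v v r $    expand <L> -> v <G> r
  4  $ r <G> v  v v r $    match v
  5  $ r <G>    v r $      expand <G> -> v <L>
  6  $ r <L> v  v r $      match v
  7  $ r <L>    r $        expand <L> -> epsilon
  8  $ r        r $        match r
Accept reached after 8 steps.

8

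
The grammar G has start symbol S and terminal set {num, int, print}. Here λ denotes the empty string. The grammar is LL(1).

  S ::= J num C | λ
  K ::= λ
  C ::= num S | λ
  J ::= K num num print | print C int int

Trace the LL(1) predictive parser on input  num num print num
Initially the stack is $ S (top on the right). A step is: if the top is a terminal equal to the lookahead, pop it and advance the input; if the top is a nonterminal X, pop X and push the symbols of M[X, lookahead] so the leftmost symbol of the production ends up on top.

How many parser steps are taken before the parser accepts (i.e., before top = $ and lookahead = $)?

step 1: stack=$ S  input=num num print num $  — expand S ::= J num C
step 2: stack=$ C num J  input=num num print num $  — expand J ::= K num num print
step 3: stack=$ C num print num num K  input=num num print num $  — expand K ::= λ
step 4: stack=$ C num print num num  input=num num print num $  — match num
step 5: stack=$ C num print num  input=num print num $  — match num
step 6: stack=$ C num print  input=print num $  — match print
step 7: stack=$ C num  input=num $  — match num
step 8: stack=$ C  input=$  — expand C ::= λ
Accept reached after 8 steps.

8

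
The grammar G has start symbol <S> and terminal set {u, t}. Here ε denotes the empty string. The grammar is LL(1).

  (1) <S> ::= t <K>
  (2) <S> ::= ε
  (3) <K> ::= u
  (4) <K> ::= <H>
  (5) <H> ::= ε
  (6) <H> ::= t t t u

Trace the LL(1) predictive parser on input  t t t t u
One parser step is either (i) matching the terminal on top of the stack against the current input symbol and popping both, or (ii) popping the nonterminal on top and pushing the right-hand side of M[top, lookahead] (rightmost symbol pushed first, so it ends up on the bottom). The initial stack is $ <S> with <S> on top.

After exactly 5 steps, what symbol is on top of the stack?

t

     Stack      Input        Action
  1  $ <S>      t t t t u $  expand <S> ::= t <K>
  2  $ <K> t    t t t t u $  match t
  3  $ <K>      t t t u $    expand <K> ::= <H>
  4  $ <H>      t t t u $    expand <H> ::= t t t u
  5  $ u t t t  t t t u $    match t
Stack after step 5: $ u t t (top = t).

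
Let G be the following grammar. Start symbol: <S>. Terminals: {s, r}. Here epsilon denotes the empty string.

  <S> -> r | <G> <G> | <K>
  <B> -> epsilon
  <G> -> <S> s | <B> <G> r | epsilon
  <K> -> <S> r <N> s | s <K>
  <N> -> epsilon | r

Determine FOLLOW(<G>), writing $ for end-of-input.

{$, r, s}

FIRST(<B>): from <B>->epsilon we get {epsilon}. So FIRST(<B>) = {epsilon}.
FIRST(<N>): from <N>->epsilon we get {epsilon}; from <N>->r we get {r}. So FIRST(<N>) = {epsilon, r}.
FIRST(<S>): from <S>->r we get {r}; from <S>-><G> <G> we get {epsilon, r, s}; from <S>-><K> we get {r, s}. So FIRST(<S>) = {epsilon, r, s}.
FIRST(<G>): from <G>-><S> s we get {r, s}; from <G>-><B> <G> r we get {r, s}; from <G>->epsilon we get {epsilon}. So FIRST(<G>) = {epsilon, r, s}.
FIRST(<K>): from <K>-><S> r <N> s we get {r, s}; from <K>->s <K> we get {s}. So FIRST(<K>) = {r, s}.
FOLLOW(<S>) includes $ since <S> is the start symbol.
FOLLOW(<S>): in <G>-><S> s, <S> is followed by s with FIRST {s}; in <K>-><S> r <N> s, <S> is followed by r <N> s with FIRST {r}. Thus FOLLOW(<S>) = {$, r, s}.
FOLLOW(<B>): in <G>-><B> <G> r, <B> is followed by <G> r with FIRST {r, s}. Thus FOLLOW(<B>) = {r, s}.
FOLLOW(<G>): in <S>-><G> <G> (occurrence 1), <G> is followed by <G> with FIRST {epsilon, r, s}; in <S>-><G> <G> (occurrence 1), the suffix after <G> is nullable, so FOLLOW(<G>) ⊇ FOLLOW(<S>) = {$, r, s}; in <S>-><G> <G> (occurrence 2), the suffix after <G> is empty, so FOLLOW(<G>) ⊇ FOLLOW(<S>) = {$, r, s}; in <G>-><B> <G> r, <G> is followed by r with FIRST {r}. Thus FOLLOW(<G>) = {$, r, s}.
FOLLOW(<K>): in <S>-><K>, the suffix after <K> is empty, so FOLLOW(<K>) ⊇ FOLLOW(<S>) = {$, r, s}; in <K>->s <K>, the suffix after <K> is empty (adds nothing new). Thus FOLLOW(<K>) = {$, r, s}.
FOLLOW(<N>): in <K>-><S> r <N> s, <N> is followed by s with FIRST {s}. Thus FOLLOW(<N>) = {s}.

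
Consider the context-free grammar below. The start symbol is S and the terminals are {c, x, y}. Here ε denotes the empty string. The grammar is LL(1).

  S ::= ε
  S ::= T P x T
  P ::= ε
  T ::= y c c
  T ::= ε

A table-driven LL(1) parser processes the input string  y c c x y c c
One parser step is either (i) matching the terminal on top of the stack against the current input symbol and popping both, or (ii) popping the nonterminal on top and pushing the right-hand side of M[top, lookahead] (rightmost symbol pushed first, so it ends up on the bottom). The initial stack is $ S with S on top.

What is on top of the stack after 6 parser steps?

     Stack          Input            Action
  1  $ S            y c c x y c c $  expand S ::= T P x T
  2  $ T x P T      y c c x y c c $  expand T ::= y c c
  3  $ T x P c c y  y c c x y c c $  match y
  4  $ T x P c c    c c x y c c $    match c
  5  $ T x P c      c x y c c $      match c
  6  $ T x P        x y c c $        expand P ::= ε
Stack after step 6: $ T x (top = x).

x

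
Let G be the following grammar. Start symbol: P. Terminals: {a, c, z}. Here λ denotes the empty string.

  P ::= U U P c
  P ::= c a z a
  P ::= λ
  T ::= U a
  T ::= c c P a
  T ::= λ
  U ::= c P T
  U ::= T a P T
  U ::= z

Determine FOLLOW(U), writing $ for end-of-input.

{a, c, z}

FIRST(P): from P::=U U P c we get {a, c, z}; from P::=c a z a we get {c}; from P::=λ we get {λ}. So FIRST(P) = {λ, a, c, z}.
FIRST(T): from T::=U a we get {a, c, z}; from T::=c c P a we get {c}; from T::=λ we get {λ}. So FIRST(T) = {λ, a, c, z}.
FIRST(U): from U::=c P T we get {c}; from U::=T a P T we get {a, c, z}; from U::=z we get {z}. So FIRST(U) = {a, c, z}.
FOLLOW(P) includes $ since P is the start symbol.
FOLLOW(U): in P::=U U P c (occurrence 1), U is followed by U P c with FIRST {a, c, z}; in P::=U U P c (occurrence 2), U is followed by P c with FIRST {a, c, z}; in T::=U a, U is followed by a with FIRST {a}. Thus FOLLOW(U) = {a, c, z}.
FOLLOW(P): in P::=U U P c, P is followed by c with FIRST {c}; in T::=c c P a, P is followed by a with FIRST {a}; in U::=c P T, P is followed by T with FIRST {λ, a, c, z}; in U::=c P T, the suffix after P is nullable, so FOLLOW(P) ⊇ FOLLOW(U) = {a, c, z}; in U::=T a P T, P is followed by T with FIRST {λ, a, c, z}; in U::=T a P T, the suffix after P is nullable, so FOLLOW(P) ⊇ FOLLOW(U) = {a, c, z}. Thus FOLLOW(P) = {$, a, c, z}.
FOLLOW(T): in U::=c P T, the suffix after T is empty, so FOLLOW(T) ⊇ FOLLOW(U) = {a, c, z}; in U::=T a P T (occurrence 1), T is followed by a P T with FIRST {a}; in U::=T a P T (occurrence 2), the suffix after T is empty, so FOLLOW(T) ⊇ FOLLOW(U) = {a, c, z}. Thus FOLLOW(T) = {a, c, z}.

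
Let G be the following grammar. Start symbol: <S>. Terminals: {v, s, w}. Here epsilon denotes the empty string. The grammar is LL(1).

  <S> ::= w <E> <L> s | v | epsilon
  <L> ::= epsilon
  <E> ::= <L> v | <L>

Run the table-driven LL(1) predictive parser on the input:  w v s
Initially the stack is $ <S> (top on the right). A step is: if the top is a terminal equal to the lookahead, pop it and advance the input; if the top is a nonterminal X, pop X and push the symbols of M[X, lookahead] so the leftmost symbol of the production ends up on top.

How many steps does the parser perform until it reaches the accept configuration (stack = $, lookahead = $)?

step 1: stack=$ <S>  input=w v s $  — expand <S> ::= w <E> <L> s
step 2: stack=$ s <L> <E> w  input=w v s $  — match w
step 3: stack=$ s <L> <E>  input=v s $  — expand <E> ::= <L> v
step 4: stack=$ s <L> v <L>  input=v s $  — expand <L> ::= epsilon
step 5: stack=$ s <L> v  input=v s $  — match v
step 6: stack=$ s <L>  input=s $  — expand <L> ::= epsilon
step 7: stack=$ s  input=s $  — match s
Accept reached after 7 steps.

7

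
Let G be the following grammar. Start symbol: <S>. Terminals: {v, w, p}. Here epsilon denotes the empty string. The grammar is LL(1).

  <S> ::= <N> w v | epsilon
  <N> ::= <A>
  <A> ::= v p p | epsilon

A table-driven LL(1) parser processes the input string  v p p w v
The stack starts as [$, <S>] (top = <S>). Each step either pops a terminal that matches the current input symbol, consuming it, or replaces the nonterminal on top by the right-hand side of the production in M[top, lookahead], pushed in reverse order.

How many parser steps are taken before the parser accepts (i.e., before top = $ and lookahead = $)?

     Stack        Input        Action
  1  $ <S>        v p p w v $  expand <S> ::= <N> w v
  2  $ v w <N>    v p p w v $  expand <N> ::= <A>
  3  $ v w <A>    v p p w v $  expand <A> ::= v p p
  4  $ v w p p v  v p p w v $  match v
  5  $ v w p p    p p w v $    match p
  6  $ v w p      p w v $      match p
  7  $ v w        w v $        match w
  8  $ v          v $          match v
Accept reached after 8 steps.

8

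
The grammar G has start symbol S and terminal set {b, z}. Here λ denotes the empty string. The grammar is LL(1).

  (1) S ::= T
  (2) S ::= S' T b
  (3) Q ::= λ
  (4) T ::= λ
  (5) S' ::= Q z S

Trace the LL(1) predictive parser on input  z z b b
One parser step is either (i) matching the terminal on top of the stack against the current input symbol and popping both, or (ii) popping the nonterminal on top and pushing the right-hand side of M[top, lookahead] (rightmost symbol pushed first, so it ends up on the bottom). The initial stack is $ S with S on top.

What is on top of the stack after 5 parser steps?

S'

step 1: stack=$ S  input=z z b b $  — expand S ::= S' T b
step 2: stack=$ b T S'  input=z z b b $  — expand S' ::= Q z S
step 3: stack=$ b T S z Q  input=z z b b $  — expand Q ::= λ
step 4: stack=$ b T S z  input=z z b b $  — match z
step 5: stack=$ b T S  input=z b b $  — expand S ::= S' T b
Stack after step 5: $ b T b T S' (top = S').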